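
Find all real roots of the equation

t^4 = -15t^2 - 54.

Let u = t^2. The equation becomes u^2 + 15u + 54 = 0.
Factor: (u + 6)(u + 9) = 0, so u = -6 or u = -9.
t^2 = -6 < 0 has no real solution.
t^2 = -9 < 0 has no real solution.

No real solutions.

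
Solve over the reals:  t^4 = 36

Let u = t^2. The equation becomes u^2 - 36 = 0.
Factor: (u + 6)(u - 6) = 0, so u = -6 or u = 6.
t^2 = -6 < 0 has no real solution.
t^2 = 6 gives t = +/-sqrt(6) ~= +/-2.4495.

t = -2.4495 or t = 2.4495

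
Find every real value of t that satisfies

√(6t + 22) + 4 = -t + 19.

Isolate the radical: √(6t + 22) = -t + 15.
Square both sides: 6t + 22 = (-t + 15)².
Expand and rearrange: t² - 36t + 203 = 0.
Solving gives t = 29 or t = 7.
Check each candidate in the original equation:
  t = 29: √(196) = 14, while -t + 15 = -14 — extraneous.
  t = 7: √(64) = 8, while -t + 15 = 8 — valid.

t = 7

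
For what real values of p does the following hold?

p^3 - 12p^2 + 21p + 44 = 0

Possible rational roots are divisors of 44. Testing p = 4 gives 0, so (p - 4) is a factor.
Divide: p^3 - 12p^2 + 21p + 44 = (p - 4)(p^2 - 8p - 11).
Apply the quadratic formula to p^2 - 8p - 11 = 0: p = (8 +/- sqrt(108))/2, i.e. p ~= 9.1962 or p ~= -1.1962.

p = -1.1962 or p = 4 or p = 9.1962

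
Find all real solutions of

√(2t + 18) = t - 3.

t = 9

Square both sides: 2t + 18 = (t - 3)².
Expand and rearrange: t² - 8t - 9 = 0.
Solving gives t = 9 or t = -1.
Check each candidate in the original equation:
  t = 9: √(36) = 6, while t - 3 = 6 — valid.
  t = -1: √(16) = 4, while t - 3 = -4 — extraneous.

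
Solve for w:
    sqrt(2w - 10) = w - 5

Square both sides: 2w - 10 = (w - 5)^2.
Expand and rearrange: w^2 - 12w + 35 = 0.
Solving gives w = 7 or w = 5.
Check each candidate in the original equation:
  w = 7: sqrt(4) = 2, while w - 5 = 2 — valid.
  w = 5: sqrt(0) = 0, while w - 5 = 0 — valid.

w = 5 or w = 7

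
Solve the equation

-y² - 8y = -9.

Bring every term to one side: -y² - 8y + 9 = 0.
Factor: -1(y - 1)(y + 9) = 0.
So y = 1 or y = -9.

y = -9 or y = 1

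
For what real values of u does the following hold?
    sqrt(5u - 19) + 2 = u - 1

u = 4 or u = 7

Isolate the radical: sqrt(5u - 19) = u - 3.
Square both sides: 5u - 19 = (u - 3)^2.
Expand and rearrange: u^2 - 11u + 28 = 0.
Solving gives u = 7 or u = 4.
Check each candidate in the original equation:
  u = 7: sqrt(16) = 4, while u - 3 = 4 — valid.
  u = 4: sqrt(1) = 1, while u - 3 = 1 — valid.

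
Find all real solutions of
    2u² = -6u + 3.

Rearrange to standard form: 2u² + 6u - 3 = 0.
Discriminant: (6)² − 4·2·(-3) = 60.
Quadratic formula: u = (-6 ± √60) / 4.
So u = -3/2 + √(15)/2 ≈ 0.4365 or u = -√(15)/2 - 3/2 ≈ -3.4365.

u = -3.4365 or u = 0.4365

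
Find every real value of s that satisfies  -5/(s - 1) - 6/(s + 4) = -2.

Multiply both sides by (s - 1)(s + 4):
-5(s + 4) - 6(s - 1) = -2(s - 1)(s + 4).
Expand and collect terms: -2s² + 5s + 22 = 0.
By the quadratic formula, s = (-5 ± √201) / -4, so s ≈ -2.2944 or s ≈ 4.7944.
Neither value makes a denominator zero (s ≠ 1, s ≠ -4), so both are valid.

s = -2.2944 or s = 4.7944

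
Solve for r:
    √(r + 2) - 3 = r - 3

r = 2

Isolate the radical: √(r + 2) = r.
Square both sides: r + 2 = (r)².
Expand and rearrange: r² - r - 2 = 0.
Solving gives r = 2 or r = -1.
Check each candidate in the original equation:
  r = 2: √(4) = 2, while r = 2 — valid.
  r = -1: √(1) = 1, while r = -1 — extraneous.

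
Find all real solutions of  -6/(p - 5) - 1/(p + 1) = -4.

p = -0.8014 or p = 6.5514

Multiply both sides by (p - 5)(p + 1):
-6(p + 1) - (p - 5) = -4(p - 5)(p + 1).
Expand and collect terms: -4p^2 + 23p + 21 = 0.
By the quadratic formula, p = (-23 +/- sqrt(865)) / -8, so p ~= -0.8014 or p ~= 6.5514.
Neither value makes a denominator zero (p != 5, p != -1), so both are valid.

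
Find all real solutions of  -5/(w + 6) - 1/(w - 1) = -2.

Multiply both sides by (w + 6)(w - 1):
-5(w - 1) - (w + 6) = -2(w + 6)(w - 1).
Expand and collect terms: -2w² - 4w + 13 = 0.
By the quadratic formula, w = (4 ± √120) / -4, so w ≈ -3.7386 or w ≈ 1.7386.
Neither value makes a denominator zero (w ≠ -6, w ≠ 1), so both are valid.

w = -3.7386 or w = 1.7386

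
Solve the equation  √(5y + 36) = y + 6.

Square both sides: 5y + 36 = (y + 6)².
Expand and rearrange: y² + 7y = 0.
Solving gives y = 0 or y = -7.
Check each candidate in the original equation:
  y = 0: √(36) = 6, while y + 6 = 6 — valid.
  y = -7: √(1) = 1, while y + 6 = -1 — extraneous.

y = 0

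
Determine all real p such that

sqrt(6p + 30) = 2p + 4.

p = 1

Square both sides: 6p + 30 = (2p + 4)^2.
Expand and rearrange: 4p^2 + 10p - 14 = 0.
Solving gives p = 1 or p = -3.5.
Check each candidate in the original equation:
  p = 1: sqrt(36) = 6, while 2p + 4 = 6 — valid.
  p = -3.5: sqrt(9) = 3, while 2p + 4 = -3 — extraneous.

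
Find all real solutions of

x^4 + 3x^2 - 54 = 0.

x = -2.4495 or x = 2.4495

Let u = x^2. The equation becomes u^2 + 3u - 54 = 0.
Factor: (u + 9)(u - 6) = 0, so u = -9 or u = 6.
x^2 = -9 < 0 has no real solution.
x^2 = 6 gives x = +/-sqrt(6) ~= +/-2.4495.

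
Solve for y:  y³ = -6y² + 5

y = -5.8541 or y = -1 or y = 0.8541

Rearrange: y³ + 6y² - 5 = 0.
Possible rational roots are divisors of -5. Testing y = -1 gives 0, so (y + 1) is a factor.
Divide: y³ + 6y² - 5 = (y + 1)(y² + 5y - 5).
Apply the quadratic formula to y² + 5y - 5 = 0: y = (-5 ± √45)/2, i.e. y ≈ 0.8541 or y ≈ -5.8541.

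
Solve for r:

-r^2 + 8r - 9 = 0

r = 1.3542 or r = 6.6458

Discriminant: (8)^2 - 4*(-1)*(-9) = 28.
Quadratic formula: r = (-8 +/- sqrt(28)) / (-2).
So r = 4 - sqrt(7) ~= 1.3542 or r = sqrt(7) + 4 ~= 6.6458.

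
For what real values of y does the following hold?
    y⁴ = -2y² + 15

y = -1.7321 or y = 1.7321

Let u = y². The equation becomes u² + 2u - 15 = 0.
Factor: (u - 3)(u + 5) = 0, so u = 3 or u = -5.
y² = 3 gives y = ±√(3) ≈ ±1.7321.
y² = -5 < 0 has no real solution.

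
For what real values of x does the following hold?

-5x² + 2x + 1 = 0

Discriminant: (2)² − 4·(-5)·1 = 24.
Quadratic formula: x = (-2 ± √24) / (-10).
So x = 1/5 - √(6)/5 ≈ -0.2899 or x = 1/5 + √(6)/5 ≈ 0.6899.

x = -0.2899 or x = 0.6899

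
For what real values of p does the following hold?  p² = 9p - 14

p = 2 or p = 7

Bring every term to one side: p² - 9p + 14 = 0.
Factor: (p - 7)(p - 2) = 0.
So p = 7 or p = 2.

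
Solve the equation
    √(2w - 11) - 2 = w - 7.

w = 6

Isolate the radical: √(2w - 11) = w - 5.
Square both sides: 2w - 11 = (w - 5)².
Expand and rearrange: w² - 12w + 36 = 0.
This gives the repeated root w = 6.
Check in the original equation:
  w = 6: √(1) = 1, while w - 5 = 1 — valid.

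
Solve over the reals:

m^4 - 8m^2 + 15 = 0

m = -2.2361 or m = -1.7321 or m = 1.7321 or m = 2.2361

Let u = m^2. The equation becomes u^2 - 8u + 15 = 0.
Factor: (u - 3)(u - 5) = 0, so u = 3 or u = 5.
m^2 = 3 gives m = +/-sqrt(3) ~= +/-1.7321.
m^2 = 5 gives m = +/-sqrt(5) ~= +/-2.2361.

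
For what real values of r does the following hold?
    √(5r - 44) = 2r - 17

Square both sides: 5r - 44 = (2r - 17)².
Expand and rearrange: 4r² - 73r + 333 = 0.
Solving gives r = 9.25 or r = 9.
Check each candidate in the original equation:
  r = 9.25: √(2.25) = 1.5, while 2r - 17 = 1.5 — valid.
  r = 9: √(1) = 1, while 2r - 17 = 1 — valid.

r = 9 or r = 9.25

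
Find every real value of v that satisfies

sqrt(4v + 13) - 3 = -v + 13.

Isolate the radical: sqrt(4v + 13) = -v + 16.
Square both sides: 4v + 13 = (-v + 16)^2.
Expand and rearrange: v^2 - 36v + 243 = 0.
Solving gives v = 27 or v = 9.
Check each candidate in the original equation:
  v = 27: sqrt(121) = 11, while -v + 16 = -11 — extraneous.
  v = 9: sqrt(49) = 7, while -v + 16 = 7 — valid.

v = 9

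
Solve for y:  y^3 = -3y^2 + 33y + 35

y = -7 or y = -1 or y = 5

Rearrange: y^3 + 3y^2 - 33y - 35 = 0.
Possible rational roots are divisors of -35. Testing y = 5 gives 0, so (y - 5) is a factor.
Divide: y^3 + 3y^2 - 33y - 35 = (y - 5)(y^2 + 8y + 7).
Factor the quadratic: y = -1 or y = -7.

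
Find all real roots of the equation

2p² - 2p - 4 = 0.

Factor: 2(p + 1)(p - 2) = 0.
So p = -1 or p = 2.

p = -1 or p = 2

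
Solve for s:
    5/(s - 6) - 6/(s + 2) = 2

Multiply both sides by (s - 6)(s + 2):
5(s + 2) - 6(s - 6) = 2(s - 6)(s + 2).
Expand and collect terms: 2s² - 7s - 70 = 0.
By the quadratic formula, s = (7 ± √609) / 4, so s ≈ 7.9195 or s ≈ -4.4195.
Neither value makes a denominator zero (s ≠ 6, s ≠ -2), so both are valid.

s = -4.4195 or s = 7.9195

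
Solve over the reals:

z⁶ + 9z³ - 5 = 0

Let u = z³. The equation becomes u² + 9u - 5 = 0.
By the quadratic formula, u = -9/2 + √(101)/2 or u = -√(101)/2 - 9/2.
z³ = -9/2 + √(101)/2 gives z = ∛(-9/2 + √(101)/2) ≈ 0.8067.
z³ = -√(101)/2 - 9/2 gives z = -∛(9/2 + √(101)/2) ≈ -2.1198.

z = -2.1198 or z = 0.8067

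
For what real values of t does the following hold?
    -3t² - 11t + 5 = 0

t = -4.0756 or t = 0.4089

Discriminant: (-11)² − 4·(-3)·5 = 181.
Quadratic formula: t = (11 ± √181) / (-6).
So t = -√(181)/6 - 11/6 ≈ -4.0756 or t = -11/6 + √(181)/6 ≈ 0.4089.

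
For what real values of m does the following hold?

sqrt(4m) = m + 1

m = 1

Square both sides: 4m = (m + 1)^2.
Expand and rearrange: m^2 - 2m + 1 = 0.
This gives the repeated root m = 1.
Check in the original equation:
  m = 1: sqrt(4) = 2, while m + 1 = 2 — valid.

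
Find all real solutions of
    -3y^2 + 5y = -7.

Rearrange to standard form: -3y^2 + 5y + 7 = 0.
Discriminant: (5)^2 - 4*(-3)*7 = 109.
Quadratic formula: y = (-5 +/- sqrt(109)) / (-6).
So y = 5/6 - sqrt(109)/6 ~= -0.9067 or y = 5/6 + sqrt(109)/6 ~= 2.5734.

y = -0.9067 or y = 2.5734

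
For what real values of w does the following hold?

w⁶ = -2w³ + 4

w = -1.4791 or w = 1.0732

Let u = w³. The equation becomes u² + 2u - 4 = 0.
By the quadratic formula, u = -1 + √(5) or u = -√(5) - 1.
w³ = -1 + √(5) gives w = ∛(-1 + √(5)) ≈ 1.0732.
w³ = -√(5) - 1 gives w = -∛(1 + √(5)) ≈ -1.4791.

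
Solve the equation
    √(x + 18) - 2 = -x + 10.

x = 7

Isolate the radical: √(x + 18) = -x + 12.
Square both sides: x + 18 = (-x + 12)².
Expand and rearrange: x² - 25x + 126 = 0.
Solving gives x = 18 or x = 7.
Check each candidate in the original equation:
  x = 18: √(36) = 6, while -x + 12 = -6 — extraneous.
  x = 7: √(25) = 5, while -x + 12 = 5 — valid.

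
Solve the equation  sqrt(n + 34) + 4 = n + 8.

n = 2

Isolate the radical: sqrt(n + 34) = n + 4.
Square both sides: n + 34 = (n + 4)^2.
Expand and rearrange: n^2 + 7n - 18 = 0.
Solving gives n = 2 or n = -9.
Check each candidate in the original equation:
  n = 2: sqrt(36) = 6, while n + 4 = 6 — valid.
  n = -9: sqrt(25) = 5, while n + 4 = -5 — extraneous.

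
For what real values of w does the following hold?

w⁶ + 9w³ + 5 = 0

w = -2.0332 or w = -0.841

Let u = w³. The equation becomes u² + 9u + 5 = 0.
By the quadratic formula, u = -9/2 + √(61)/2 or u = -9/2 - √(61)/2.
w³ = -9/2 + √(61)/2 gives w = -∛(9/2 - √(61)/2) ≈ -0.841.
w³ = -9/2 - √(61)/2 gives w = -∛(√(61)/2 + 9/2) ≈ -2.0332.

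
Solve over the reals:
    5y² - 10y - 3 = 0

y = -0.2649 or y = 2.2649

Discriminant: (-10)² − 4·5·(-3) = 160.
Quadratic formula: y = (10 ± √160) / 10.
So y = 1 + 2·√(10)/5 ≈ 2.2649 or y = 1 - 2·√(10)/5 ≈ -0.2649.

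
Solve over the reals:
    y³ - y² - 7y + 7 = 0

Possible rational roots are divisors of 7. Testing y = 1 gives 0, so (y - 1) is a factor.
Divide: y³ - y² - 7y + 7 = (y - 1)(y² - 7).
Apply the quadratic formula to y² - 7 = 0: y = (0 ± √28)/2, i.e. y ≈ 2.6458 or y ≈ -2.6458.

y = -2.6458 or y = 1 or y = 2.6458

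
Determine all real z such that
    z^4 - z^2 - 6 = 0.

Let u = z^2. The equation becomes u^2 - u - 6 = 0.
Factor: (u + 2)(u - 3) = 0, so u = -2 or u = 3.
z^2 = -2 < 0 has no real solution.
z^2 = 3 gives z = +/-sqrt(3) ~= +/-1.7321.

z = -1.7321 or z = 1.7321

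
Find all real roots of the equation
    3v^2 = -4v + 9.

v = -2.5226 or v = 1.1893

Rearrange to standard form: 3v^2 + 4v - 9 = 0.
Discriminant: (4)^2 - 4*3*(-9) = 124.
Quadratic formula: v = (-4 +/- sqrt(124)) / 6.
So v = -2/3 + sqrt(31)/3 ~= 1.1893 or v = -sqrt(31)/3 - 2/3 ~= -2.5226.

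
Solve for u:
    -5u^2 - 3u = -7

Rearrange to standard form: -5u^2 - 3u + 7 = 0.
Discriminant: (-3)^2 - 4*(-5)*7 = 149.
Quadratic formula: u = (3 +/- sqrt(149)) / (-10).
So u = -sqrt(149)/10 - 3/10 ~= -1.5207 or u = -3/10 + sqrt(149)/10 ~= 0.9207.

u = -1.5207 or u = 0.9207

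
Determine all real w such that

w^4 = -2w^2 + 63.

Let u = w^2. The equation becomes u^2 + 2u - 63 = 0.
Factor: (u + 9)(u - 7) = 0, so u = -9 or u = 7.
w^2 = -9 < 0 has no real solution.
w^2 = 7 gives w = +/-sqrt(7) ~= +/-2.6458.

w = -2.6458 or w = 2.6458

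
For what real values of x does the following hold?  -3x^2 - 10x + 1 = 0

Discriminant: (-10)^2 - 4*(-3)*1 = 112.
Quadratic formula: x = (10 +/- sqrt(112)) / (-6).
So x = -2*sqrt(7)/3 - 5/3 ~= -3.4305 or x = -5/3 + 2*sqrt(7)/3 ~= 0.0972.

x = -3.4305 or x = 0.0972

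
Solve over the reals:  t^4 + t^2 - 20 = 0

Let u = t^2. The equation becomes u^2 + u - 20 = 0.
Factor: (u + 5)(u - 4) = 0, so u = -5 or u = 4.
t^2 = -5 < 0 has no real solution.
t^2 = 4 gives t = +/-2.

t = -2 or t = 2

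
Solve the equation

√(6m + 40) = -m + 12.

m = 4

Square both sides: 6m + 40 = (-m + 12)².
Expand and rearrange: m² - 30m + 104 = 0.
Solving gives m = 26 or m = 4.
Check each candidate in the original equation:
  m = 26: √(196) = 14, while -m + 12 = -14 — extraneous.
  m = 4: √(64) = 8, while -m + 12 = 8 — valid.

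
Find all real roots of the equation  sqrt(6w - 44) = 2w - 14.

w = 7.5 or w = 8

Square both sides: 6w - 44 = (2w - 14)^2.
Expand and rearrange: 4w^2 - 62w + 240 = 0.
Solving gives w = 8 or w = 7.5.
Check each candidate in the original equation:
  w = 8: sqrt(4) = 2, while 2w - 14 = 2 — valid.
  w = 7.5: sqrt(1) = 1, while 2w - 14 = 1 — valid.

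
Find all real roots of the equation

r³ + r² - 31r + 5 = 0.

Possible rational roots are divisors of 5. Testing r = 5 gives 0, so (r - 5) is a factor.
Divide: r³ + r² - 31r + 5 = (r - 5)(r² + 6r - 1).
Apply the quadratic formula to r² + 6r - 1 = 0: r = (-6 ± √40)/2, i.e. r ≈ 0.1623 or r ≈ -6.1623.

r = -6.1623 or r = 0.1623 or r = 5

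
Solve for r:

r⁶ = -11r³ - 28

r = -1.9129 or r = -1.5874

Let u = r³. The equation becomes u² + 11u + 28 = 0.
Factor: (u + 7)(u + 4) = 0, so u = -7 or u = -4.
r³ = -7 gives r = -∛(7) ≈ -1.9129.
r³ = -4 gives r = -∛(4) ≈ -1.5874.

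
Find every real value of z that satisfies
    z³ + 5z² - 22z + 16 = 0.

z = -8 or z = 1 or z = 2

Possible rational roots are divisors of 16. Testing z = 2 gives 0, so (z - 2) is a factor.
Divide: z³ + 5z² - 22z + 16 = (z - 2)(z² + 7z - 8).
Factor the quadratic: z = 1 or z = -8.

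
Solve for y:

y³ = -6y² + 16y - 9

y = -8.1098 or y = 1 or y = 1.1098

Rearrange: y³ + 6y² - 16y + 9 = 0.
Possible rational roots are divisors of 9. Testing y = 1 gives 0, so (y - 1) is a factor.
Divide: y³ + 6y² - 16y + 9 = (y - 1)(y² + 7y - 9).
Apply the quadratic formula to y² + 7y - 9 = 0: y = (-7 ± √85)/2, i.e. y ≈ 1.1098 or y ≈ -8.1098.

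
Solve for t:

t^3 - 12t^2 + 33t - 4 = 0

Possible rational roots are divisors of -4. Testing t = 4 gives 0, so (t - 4) is a factor.
Divide: t^3 - 12t^2 + 33t - 4 = (t - 4)(t^2 - 8t + 1).
Apply the quadratic formula to t^2 - 8t + 1 = 0: t = (8 +/- sqrt(60))/2, i.e. t ~= 7.873 or t ~= 0.127.

t = 0.127 or t = 4 or t = 7.873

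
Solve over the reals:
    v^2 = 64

v = -8 or v = 8

Bring every term to one side: v^2 - 64 = 0.
Factor: (v - 8)(v + 8) = 0.
So v = 8 or v = -8.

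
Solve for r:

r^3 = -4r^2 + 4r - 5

Rearrange: r^3 + 4r^2 - 4r + 5 = 0.
Possible rational roots are divisors of 5. Testing r = -5 gives 0, so (r + 5) is a factor.
Divide: r^3 + 4r^2 - 4r + 5 = (r + 5)(r^2 - r + 1).
The quadratic r^2 - r + 1 has discriminant -3 < 0, so no further real roots.

r = -5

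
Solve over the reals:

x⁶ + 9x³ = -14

Let u = x³. The equation becomes u² + 9u + 14 = 0.
Factor: (u + 7)(u + 2) = 0, so u = -7 or u = -2.
x³ = -7 gives x = -∛(7) ≈ -1.9129.
x³ = -2 gives x = -∛(2) ≈ -1.2599.

x = -1.9129 or x = -1.2599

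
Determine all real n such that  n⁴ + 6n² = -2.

Let u = n². The equation becomes u² + 6u + 2 = 0.
By the quadratic formula, u = -3 + √(7) or u = -3 - √(7).
n² = -3 + √(7) < 0 has no real solution.
n² = -3 - √(7) < 0 has no real solution.

No real solutions.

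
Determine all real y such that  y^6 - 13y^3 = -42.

y = 1.8171 or y = 1.9129

Let u = y^3. The equation becomes u^2 - 13u + 42 = 0.
Factor: (u - 6)(u - 7) = 0, so u = 6 or u = 7.
y^3 = 6 gives y = (6)^(1/3) ~= 1.8171.
y^3 = 7 gives y = (7)^(1/3) ~= 1.9129.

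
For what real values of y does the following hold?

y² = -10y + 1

y = -10.099 or y = 0.099

Rearrange to standard form: y² + 10y - 1 = 0.
Discriminant: (10)² − 4·1·(-1) = 104.
Quadratic formula: y = (-10 ± √104) / 2.
So y = -5 + √(26) ≈ 0.099 or y = -√(26) - 5 ≈ -10.099.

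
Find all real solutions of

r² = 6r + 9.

Rearrange to standard form: r² - 6r - 9 = 0.
Discriminant: (-6)² − 4·1·(-9) = 72.
Quadratic formula: r = (6 ± √72) / 2.
So r = 3 + 3·√(2) ≈ 7.2426 or r = 3 - 3·√(2) ≈ -1.2426.

r = -1.2426 or r = 7.2426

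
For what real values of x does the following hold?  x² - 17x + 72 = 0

Factor: (x - 8)(x - 9) = 0.
So x = 8 or x = 9.

x = 8 or x = 9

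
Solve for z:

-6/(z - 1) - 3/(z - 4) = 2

z = -2.8423 or z = 3.3423

Multiply both sides by (z - 1)(z - 4):
-6(z - 4) - 3(z - 1) = 2(z - 1)(z - 4).
Expand and collect terms: 2z² - z - 19 = 0.
By the quadratic formula, z = (1 ± √153) / 4, so z ≈ 3.3423 or z ≈ -2.8423.
Neither value makes a denominator zero (z ≠ 1, z ≠ 4), so both are valid.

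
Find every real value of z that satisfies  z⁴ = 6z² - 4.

z = -2.2882 or z = -0.874 or z = 0.874 or z = 2.2882

Let u = z². The equation becomes u² - 6u + 4 = 0.
By the quadratic formula, u = √(5) + 3 or u = 3 - √(5).
z² = √(5) + 3 gives z = ±√(√(5) + 3) ≈ ±2.2882.
z² = 3 - √(5) gives z = ±√(3 - √(5)) ≈ ±0.874.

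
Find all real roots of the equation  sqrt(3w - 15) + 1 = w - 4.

w = 5 or w = 8

Isolate the radical: sqrt(3w - 15) = w - 5.
Square both sides: 3w - 15 = (w - 5)^2.
Expand and rearrange: w^2 - 13w + 40 = 0.
Solving gives w = 8 or w = 5.
Check each candidate in the original equation:
  w = 8: sqrt(9) = 3, while w - 5 = 3 — valid.
  w = 5: sqrt(0) = 0, while w - 5 = 0 — valid.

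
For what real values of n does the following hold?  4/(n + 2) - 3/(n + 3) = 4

Multiply both sides by (n + 2)(n + 3):
4(n + 3) - 3(n + 2) = 4(n + 2)(n + 3).
Expand and collect terms: 4n^2 + 19n + 18 = 0.
By the quadratic formula, n = (-19 +/- sqrt(73)) / 8, so n ~= -1.307 or n ~= -3.443.
Neither value makes a denominator zero (n != -2, n != -3), so both are valid.

n = -3.443 or n = -1.307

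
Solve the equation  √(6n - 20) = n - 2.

Square both sides: 6n - 20 = (n - 2)².
Expand and rearrange: n² - 10n + 24 = 0.
Solving gives n = 6 or n = 4.
Check each candidate in the original equation:
  n = 6: √(16) = 4, while n - 2 = 4 — valid.
  n = 4: √(4) = 2, while n - 2 = 2 — valid.

n = 4 or n = 6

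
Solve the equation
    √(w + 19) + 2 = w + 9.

Isolate the radical: √(w + 19) = w + 7.
Square both sides: w + 19 = (w + 7)².
Expand and rearrange: w² + 13w + 30 = 0.
Solving gives w = -3 or w = -10.
Check each candidate in the original equation:
  w = -3: √(16) = 4, while w + 7 = 4 — valid.
  w = -10: √(9) = 3, while w + 7 = -3 — extraneous.

w = -3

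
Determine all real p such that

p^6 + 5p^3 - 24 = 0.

p = -2 or p = 1.4422

Let u = p^3. The equation becomes u^2 + 5u - 24 = 0.
Factor: (u - 3)(u + 8) = 0, so u = 3 or u = -8.
p^3 = 3 gives p = (3)^(1/3) ~= 1.4422.
p^3 = -8 gives p = -2.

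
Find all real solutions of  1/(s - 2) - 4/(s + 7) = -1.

s = -1

Multiply both sides by (s - 2)(s + 7):
(s + 7) - 4(s - 2) = -(s - 2)(s + 7).
Expand and collect terms: -s² - 2s - 1 = 0.
This has the repeated root s = -1.
Neither value makes a denominator zero (s ≠ 2, s ≠ -7), so both are valid.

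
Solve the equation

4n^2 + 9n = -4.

Rearrange to standard form: 4n^2 + 9n + 4 = 0.
Discriminant: (9)^2 - 4*4*4 = 17.
Quadratic formula: n = (-9 +/- sqrt(17)) / 8.
So n = -9/8 + sqrt(17)/8 ~= -0.6096 or n = -9/8 - sqrt(17)/8 ~= -1.6404.

n = -1.6404 or n = -0.6096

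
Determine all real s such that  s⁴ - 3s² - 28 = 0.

s = -2.6458 or s = 2.6458

Let u = s². The equation becomes u² - 3u - 28 = 0.
Factor: (u + 4)(u - 7) = 0, so u = -4 or u = 7.
s² = -4 < 0 has no real solution.
s² = 7 gives s = ±√(7) ≈ ±2.6458.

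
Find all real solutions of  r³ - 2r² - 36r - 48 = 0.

Possible rational roots are divisors of -48. Testing r = -4 gives 0, so (r + 4) is a factor.
Divide: r³ - 2r² - 36r - 48 = (r + 4)(r² - 6r - 12).
Apply the quadratic formula to r² - 6r - 12 = 0: r = (6 ± √84)/2, i.e. r ≈ 7.5826 or r ≈ -1.5826.

r = -4 or r = -1.5826 or r = 7.5826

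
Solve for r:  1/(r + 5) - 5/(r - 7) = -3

r = -5.2935 or r = 8.6269

Multiply both sides by (r + 5)(r - 7):
(r - 7) - 5(r + 5) = -3(r + 5)(r - 7).
Expand and collect terms: -3r^2 + 10r + 137 = 0.
By the quadratic formula, r = (-10 +/- sqrt(1744)) / -6, so r ~= -5.2935 or r ~= 8.6269.
Neither value makes a denominator zero (r != -5, r != 7), so both are valid.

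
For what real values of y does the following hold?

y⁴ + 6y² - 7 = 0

Let u = y². The equation becomes u² + 6u - 7 = 0.
Factor: (u + 7)(u - 1) = 0, so u = -7 or u = 1.
y² = -7 < 0 has no real solution.
y² = 1 gives y = ±1.

y = -1 or y = 1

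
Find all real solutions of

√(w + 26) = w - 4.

w = 10

Square both sides: w + 26 = (w - 4)².
Expand and rearrange: w² - 9w - 10 = 0.
Solving gives w = 10 or w = -1.
Check each candidate in the original equation:
  w = 10: √(36) = 6, while w - 4 = 6 — valid.
  w = -1: √(25) = 5, while w - 4 = -5 — extraneous.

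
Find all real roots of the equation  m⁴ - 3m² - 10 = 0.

Let u = m². The equation becomes u² - 3u - 10 = 0.
Factor: (u - 5)(u + 2) = 0, so u = 5 or u = -2.
m² = 5 gives m = ±√(5) ≈ ±2.2361.
m² = -2 < 0 has no real solution.

m = -2.2361 or m = 2.2361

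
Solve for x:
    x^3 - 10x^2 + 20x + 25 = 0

x = -0.8541 or x = 5 or x = 5.8541

Possible rational roots are divisors of 25. Testing x = 5 gives 0, so (x - 5) is a factor.
Divide: x^3 - 10x^2 + 20x + 25 = (x - 5)(x^2 - 5x - 5).
Apply the quadratic formula to x^2 - 5x - 5 = 0: x = (5 +/- sqrt(45))/2, i.e. x ~= 5.8541 or x ~= -0.8541.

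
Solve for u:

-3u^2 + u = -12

u = -1.8403 or u = 2.1736

Rearrange to standard form: -3u^2 + u + 12 = 0.
Discriminant: (1)^2 - 4*(-3)*12 = 145.
Quadratic formula: u = (-1 +/- sqrt(145)) / (-6).
So u = 1/6 - sqrt(145)/6 ~= -1.8403 or u = 1/6 + sqrt(145)/6 ~= 2.1736.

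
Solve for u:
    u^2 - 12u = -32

Bring every term to one side: u^2 - 12u + 32 = 0.
Factor: (u - 4)(u - 8) = 0.
So u = 4 or u = 8.

u = 4 or u = 8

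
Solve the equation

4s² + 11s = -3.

Rearrange to standard form: 4s² + 11s + 3 = 0.
Discriminant: (11)² − 4·4·3 = 73.
Quadratic formula: s = (-11 ± √73) / 8.
So s = -11/8 + √(73)/8 ≈ -0.307 or s = -11/8 - √(73)/8 ≈ -2.443.

s = -2.443 or s = -0.307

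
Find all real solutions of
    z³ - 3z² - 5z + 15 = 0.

z = -2.2361 or z = 2.2361 or z = 3

Possible rational roots are divisors of 15. Testing z = 3 gives 0, so (z - 3) is a factor.
Divide: z³ - 3z² - 5z + 15 = (z - 3)(z² - 5).
Apply the quadratic formula to z² - 5 = 0: z = (0 ± √20)/2, i.e. z ≈ 2.2361 or z ≈ -2.2361.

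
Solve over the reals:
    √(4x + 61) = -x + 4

Square both sides: 4x + 61 = (-x + 4)².
Expand and rearrange: x² - 12x - 45 = 0.
Solving gives x = 15 or x = -3.
Check each candidate in the original equation:
  x = 15: √(121) = 11, while -x + 4 = -11 — extraneous.
  x = -3: √(49) = 7, while -x + 4 = 7 — valid.

x = -3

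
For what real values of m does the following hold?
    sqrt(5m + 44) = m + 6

m = 1

Square both sides: 5m + 44 = (m + 6)^2.
Expand and rearrange: m^2 + 7m - 8 = 0.
Solving gives m = 1 or m = -8.
Check each candidate in the original equation:
  m = 1: sqrt(49) = 7, while m + 6 = 7 — valid.
  m = -8: sqrt(4) = 2, while m + 6 = -2 — extraneous.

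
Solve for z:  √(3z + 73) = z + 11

z = -3

Square both sides: 3z + 73 = (z + 11)².
Expand and rearrange: z² + 19z + 48 = 0.
Solving gives z = -3 or z = -16.
Check each candidate in the original equation:
  z = -3: √(64) = 8, while z + 11 = 8 — valid.
  z = -16: √(25) = 5, while z + 11 = -5 — extraneous.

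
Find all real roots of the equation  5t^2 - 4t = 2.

Rearrange to standard form: 5t^2 - 4t - 2 = 0.
Discriminant: (-4)^2 - 4*5*(-2) = 56.
Quadratic formula: t = (4 +/- sqrt(56)) / 10.
So t = 2/5 + sqrt(14)/5 ~= 1.1483 or t = 2/5 - sqrt(14)/5 ~= -0.3483.

t = -0.3483 or t = 1.1483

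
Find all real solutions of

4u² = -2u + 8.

u = -1.6861 or u = 1.1861

Rearrange to standard form: 4u² + 2u - 8 = 0.
Discriminant: (2)² − 4·4·(-8) = 132.
Quadratic formula: u = (-2 ± √132) / 8.
So u = -1/4 + √(33)/4 ≈ 1.1861 or u = -√(33)/4 - 1/4 ≈ -1.6861.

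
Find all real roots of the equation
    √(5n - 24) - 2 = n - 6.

Isolate the radical: √(5n - 24) = n - 4.
Square both sides: 5n - 24 = (n - 4)².
Expand and rearrange: n² - 13n + 40 = 0.
Solving gives n = 8 or n = 5.
Check each candidate in the original equation:
  n = 8: √(16) = 4, while n - 4 = 4 — valid.
  n = 5: √(1) = 1, while n - 4 = 1 — valid.

n = 5 or n = 8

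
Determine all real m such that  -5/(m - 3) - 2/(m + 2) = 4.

Multiply both sides by (m - 3)(m + 2):
-5(m + 2) - 2(m - 3) = 4(m - 3)(m + 2).
Expand and collect terms: 4m² + 3m - 20 = 0.
By the quadratic formula, m = (-3 ± √329) / 8, so m ≈ 1.8923 or m ≈ -2.6423.
Neither value makes a denominator zero (m ≠ 3, m ≠ -2), so both are valid.

m = -2.6423 or m = 1.8923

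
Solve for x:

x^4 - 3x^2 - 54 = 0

x = -3 or x = 3

Let u = x^2. The equation becomes u^2 - 3u - 54 = 0.
Factor: (u - 9)(u + 6) = 0, so u = 9 or u = -6.
x^2 = 9 gives x = +/-3.
x^2 = -6 < 0 has no real solution.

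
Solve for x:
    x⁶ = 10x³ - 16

Let u = x³. The equation becomes u² - 10u + 16 = 0.
Factor: (u - 8)(u - 2) = 0, so u = 8 or u = 2.
x³ = 8 gives x = 2.
x³ = 2 gives x = ∛(2) ≈ 1.2599.

x = 1.2599 or x = 2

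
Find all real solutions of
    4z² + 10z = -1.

z = -2.3956 or z = -0.1044

Rearrange to standard form: 4z² + 10z + 1 = 0.
Discriminant: (10)² − 4·4·1 = 84.
Quadratic formula: z = (-10 ± √84) / 8.
So z = -5/4 + √(21)/4 ≈ -0.1044 or z = -5/4 - √(21)/4 ≈ -2.3956.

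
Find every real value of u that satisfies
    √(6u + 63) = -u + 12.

u = 3

Square both sides: 6u + 63 = (-u + 12)².
Expand and rearrange: u² - 30u + 81 = 0.
Solving gives u = 27 or u = 3.
Check each candidate in the original equation:
  u = 27: √(225) = 15, while -u + 12 = -15 — extraneous.
  u = 3: √(81) = 9, while -u + 12 = 9 — valid.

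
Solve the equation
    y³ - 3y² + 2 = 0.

Possible rational roots are divisors of 2. Testing y = 1 gives 0, so (y - 1) is a factor.
Divide: y³ - 3y² + 2 = (y - 1)(y² - 2y - 2).
Apply the quadratic formula to y² - 2y - 2 = 0: y = (2 ± √12)/2, i.e. y ≈ 2.7321 or y ≈ -0.7321.

y = -0.7321 or y = 1 or y = 2.7321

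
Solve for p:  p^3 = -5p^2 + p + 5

p = -5 or p = -1 or p = 1

Rearrange: p^3 + 5p^2 - p - 5 = 0.
Possible rational roots are divisors of -5. Testing p = 1 gives 0, so (p - 1) is a factor.
Divide: p^3 + 5p^2 - p - 5 = (p - 1)(p^2 + 6p + 5).
Factor the quadratic: p = -1 or p = -5.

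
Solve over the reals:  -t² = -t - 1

Rearrange to standard form: -t² + t + 1 = 0.
Discriminant: (1)² − 4·(-1)·1 = 5.
Quadratic formula: t = (-1 ± √5) / (-2).
So t = 1/2 - √(5)/2 ≈ -0.618 or t = 1/2 + √(5)/2 ≈ 1.618.

t = -0.618 or t = 1.618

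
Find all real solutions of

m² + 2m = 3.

m = -3 or m = 1

Bring every term to one side: m² + 2m - 3 = 0.
Factor: (m - 1)(m + 3) = 0.
So m = 1 or m = -3.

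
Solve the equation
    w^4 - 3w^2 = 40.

w = -2.8284 or w = 2.8284

Let u = w^2. The equation becomes u^2 - 3u - 40 = 0.
Factor: (u - 8)(u + 5) = 0, so u = 8 or u = -5.
w^2 = 8 gives w = +/-2*sqrt(2) ~= +/-2.8284.
w^2 = -5 < 0 has no real solution.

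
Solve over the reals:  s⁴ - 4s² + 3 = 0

s = -1.7321 or s = -1 or s = 1 or s = 1.7321

Let u = s². The equation becomes u² - 4u + 3 = 0.
Factor: (u - 1)(u - 3) = 0, so u = 1 or u = 3.
s² = 1 gives s = ±1.
s² = 3 gives s = ±√(3) ≈ ±1.7321.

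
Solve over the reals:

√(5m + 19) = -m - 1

Square both sides: 5m + 19 = (-m - 1)².
Expand and rearrange: m² - 3m - 18 = 0.
Solving gives m = 6 or m = -3.
Check each candidate in the original equation:
  m = 6: √(49) = 7, while -m - 1 = -7 — extraneous.
  m = -3: √(4) = 2, while -m - 1 = 2 — valid.

m = -3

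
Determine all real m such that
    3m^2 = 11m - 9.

m = 1.2324 or m = 2.4343

Rearrange to standard form: 3m^2 - 11m + 9 = 0.
Discriminant: (-11)^2 - 4*3*9 = 13.
Quadratic formula: m = (11 +/- sqrt(13)) / 6.
So m = sqrt(13)/6 + 11/6 ~= 2.4343 or m = 11/6 - sqrt(13)/6 ~= 1.2324.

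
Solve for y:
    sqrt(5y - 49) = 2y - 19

Square both sides: 5y - 49 = (2y - 19)^2.
Expand and rearrange: 4y^2 - 81y + 410 = 0.
Solving gives y = 10.25 or y = 10.
Check each candidate in the original equation:
  y = 10.25: sqrt(2.25) = 1.5, while 2y - 19 = 1.5 — valid.
  y = 10: sqrt(1) = 1, while 2y - 19 = 1 — valid.

y = 10 or y = 10.25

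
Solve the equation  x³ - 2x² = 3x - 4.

x = -1.5616 or x = 1 or x = 2.5616

Rearrange: x³ - 2x² - 3x + 4 = 0.
Possible rational roots are divisors of 4. Testing x = 1 gives 0, so (x - 1) is a factor.
Divide: x³ - 2x² - 3x + 4 = (x - 1)(x² - x - 4).
Apply the quadratic formula to x² - x - 4 = 0: x = (1 ± √17)/2, i.e. x ≈ 2.5616 or x ≈ -1.5616.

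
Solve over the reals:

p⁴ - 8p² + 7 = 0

Let u = p². The equation becomes u² - 8u + 7 = 0.
Factor: (u - 7)(u - 1) = 0, so u = 7 or u = 1.
p² = 7 gives p = ±√(7) ≈ ±2.6458.
p² = 1 gives p = ±1.

p = -2.6458 or p = -1 or p = 1 or p = 2.6458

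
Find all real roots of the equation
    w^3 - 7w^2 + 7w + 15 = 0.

Possible rational roots are divisors of 15. Testing w = 5 gives 0, so (w - 5) is a factor.
Divide: w^3 - 7w^2 + 7w + 15 = (w - 5)(w^2 - 2w - 3).
Factor the quadratic: w = 3 or w = -1.

w = -1 or w = 3 or w = 5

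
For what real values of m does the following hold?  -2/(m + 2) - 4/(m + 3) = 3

m = -4.7583 or m = -2.2417

Multiply both sides by (m + 2)(m + 3):
-2(m + 3) - 4(m + 2) = 3(m + 2)(m + 3).
Expand and collect terms: 3m² + 21m + 32 = 0.
By the quadratic formula, m = (-21 ± √57) / 6, so m ≈ -2.2417 or m ≈ -4.7583.
Neither value makes a denominator zero (m ≠ -2, m ≠ -3), so both are valid.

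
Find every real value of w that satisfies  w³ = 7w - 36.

w = -4

Rearrange: w³ - 7w + 36 = 0.
Possible rational roots are divisors of 36. Testing w = -4 gives 0, so (w + 4) is a factor.
Divide: w³ - 7w + 36 = (w + 4)(w² - 4w + 9).
The quadratic w² - 4w + 9 has discriminant -20 < 0, so no further real roots.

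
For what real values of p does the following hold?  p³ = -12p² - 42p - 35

Rearrange: p³ + 12p² + 42p + 35 = 0.
Possible rational roots are divisors of 35. Testing p = -5 gives 0, so (p + 5) is a factor.
Divide: p³ + 12p² + 42p + 35 = (p + 5)(p² + 7p + 7).
Apply the quadratic formula to p² + 7p + 7 = 0: p = (-7 ± √21)/2, i.e. p ≈ -1.2087 or p ≈ -5.7913.

p = -5.7913 or p = -5 or p = -1.2087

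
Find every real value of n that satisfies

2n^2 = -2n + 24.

n = -4 or n = 3

Bring every term to one side: 2n^2 + 2n - 24 = 0.
Factor: 2(n - 3)(n + 4) = 0.
So n = 3 or n = -4.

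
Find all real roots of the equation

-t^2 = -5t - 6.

t = -1 or t = 6

Bring every term to one side: -t^2 + 5t + 6 = 0.
Factor: -1(t + 1)(t - 6) = 0.
So t = -1 or t = 6.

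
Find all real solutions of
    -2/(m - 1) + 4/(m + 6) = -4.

m = -6.9408 or m = 1.4408

Multiply both sides by (m - 1)(m + 6):
-2(m + 6) + 4(m - 1) = -4(m - 1)(m + 6).
Expand and collect terms: -4m² - 22m + 40 = 0.
By the quadratic formula, m = (22 ± √1124) / -8, so m ≈ -6.9408 or m ≈ 1.4408.
Neither value makes a denominator zero (m ≠ 1, m ≠ -6), so both are valid.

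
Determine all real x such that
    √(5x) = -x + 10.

Square both sides: 5x = (-x + 10)².
Expand and rearrange: x² - 25x + 100 = 0.
Solving gives x = 20 or x = 5.
Check each candidate in the original equation:
  x = 20: √(100) = 10, while -x + 10 = -10 — extraneous.
  x = 5: √(25) = 5, while -x + 10 = 5 — valid.

x = 5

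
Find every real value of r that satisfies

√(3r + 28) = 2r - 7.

r = 7

Square both sides: 3r + 28 = (2r - 7)².
Expand and rearrange: 4r² - 31r + 21 = 0.
Solving gives r = 7 or r = 0.75.
Check each candidate in the original equation:
  r = 7: √(49) = 7, while 2r - 7 = 7 — valid.
  r = 0.75: √(30.25) = 5.5, while 2r - 7 = -5.5 — extraneous.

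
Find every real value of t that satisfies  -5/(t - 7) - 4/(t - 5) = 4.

t = 3.4553 or t = 6.2947

Multiply both sides by (t - 7)(t - 5):
-5(t - 5) - 4(t - 7) = 4(t - 7)(t - 5).
Expand and collect terms: 4t² - 39t + 87 = 0.
By the quadratic formula, t = (39 ± √129) / 8, so t ≈ 6.2947 or t ≈ 3.4553.
Neither value makes a denominator zero (t ≠ 7, t ≠ 5), so both are valid.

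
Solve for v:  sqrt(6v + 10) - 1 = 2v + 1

v = 1

Isolate the radical: sqrt(6v + 10) = 2v + 2.
Square both sides: 6v + 10 = (2v + 2)^2.
Expand and rearrange: 4v^2 + 2v - 6 = 0.
Solving gives v = 1 or v = -1.5.
Check each candidate in the original equation:
  v = 1: sqrt(16) = 4, while 2v + 2 = 4 — valid.
  v = -1.5: sqrt(1) = 1, while 2v + 2 = -1 — extraneous.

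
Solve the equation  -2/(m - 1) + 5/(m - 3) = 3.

Multiply both sides by (m - 1)(m - 3):
-2(m - 3) + 5(m - 1) = 3(m - 1)(m - 3).
Expand and collect terms: 3m^2 - 15m + 8 = 0.
By the quadratic formula, m = (15 +/- sqrt(129)) / 6, so m ~= 4.393 or m ~= 0.607.
Neither value makes a denominator zero (m != 1, m != 3), so both are valid.

m = 0.607 or m = 4.393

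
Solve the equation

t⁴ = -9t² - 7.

No real solutions.

Let u = t². The equation becomes u² + 9u + 7 = 0.
By the quadratic formula, u = -9/2 + √(53)/2 or u = -9/2 - √(53)/2.
t² = -9/2 + √(53)/2 < 0 has no real solution.
t² = -9/2 - √(53)/2 < 0 has no real solution.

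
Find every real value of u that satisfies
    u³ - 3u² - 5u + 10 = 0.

Possible rational roots are divisors of 10. Testing u = -2 gives 0, so (u + 2) is a factor.
Divide: u³ - 3u² - 5u + 10 = (u + 2)(u² - 5u + 5).
Apply the quadratic formula to u² - 5u + 5 = 0: u = (5 ± √5)/2, i.e. u ≈ 3.618 or u ≈ 1.382.

u = -2 or u = 1.382 or u = 3.618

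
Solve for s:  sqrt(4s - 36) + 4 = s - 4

s = 10

Isolate the radical: sqrt(4s - 36) = s - 8.
Square both sides: 4s - 36 = (s - 8)^2.
Expand and rearrange: s^2 - 20s + 100 = 0.
This gives the repeated root s = 10.
Check in the original equation:
  s = 10: sqrt(4) = 2, while s - 8 = 2 — valid.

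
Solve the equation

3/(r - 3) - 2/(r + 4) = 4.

r = -4.4543 or r = 3.7043

Multiply both sides by (r - 3)(r + 4):
3(r + 4) - 2(r - 3) = 4(r - 3)(r + 4).
Expand and collect terms: 4r² + 3r - 66 = 0.
By the quadratic formula, r = (-3 ± √1065) / 8, so r ≈ 3.7043 or r ≈ -4.4543.
Neither value makes a denominator zero (r ≠ 3, r ≠ -4), so both are valid.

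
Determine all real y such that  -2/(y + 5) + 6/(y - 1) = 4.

Multiply both sides by (y + 5)(y - 1):
-2(y - 1) + 6(y + 5) = 4(y + 5)(y - 1).
Expand and collect terms: 4y² + 12y - 52 = 0.
By the quadratic formula, y = (-12 ± √976) / 8, so y ≈ 2.4051 or y ≈ -5.4051.
Neither value makes a denominator zero (y ≠ -5, y ≠ 1), so both are valid.

y = -5.4051 or y = 2.4051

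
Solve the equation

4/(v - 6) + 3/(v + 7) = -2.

v = -8.7356 or v = 4.2356

Multiply both sides by (v - 6)(v + 7):
4(v + 7) + 3(v - 6) = -2(v - 6)(v + 7).
Expand and collect terms: -2v² - 9v + 74 = 0.
By the quadratic formula, v = (9 ± √673) / -4, so v ≈ -8.7356 or v ≈ 4.2356.
Neither value makes a denominator zero (v ≠ 6, v ≠ -7), so both are valid.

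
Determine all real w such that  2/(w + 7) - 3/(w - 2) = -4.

Multiply both sides by (w + 7)(w - 2):
2(w - 2) - 3(w + 7) = -4(w + 7)(w - 2).
Expand and collect terms: -4w² - 19w + 81 = 0.
By the quadratic formula, w = (19 ± √1657) / -8, so w ≈ -7.4633 or w ≈ 2.7133.
Neither value makes a denominator zero (w ≠ -7, w ≠ 2), so both are valid.

w = -7.4633 or w = 2.7133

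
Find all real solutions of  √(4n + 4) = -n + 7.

Square both sides: 4n + 4 = (-n + 7)².
Expand and rearrange: n² - 18n + 45 = 0.
Solving gives n = 15 or n = 3.
Check each candidate in the original equation:
  n = 15: √(64) = 8, while -n + 7 = -8 — extraneous.
  n = 3: √(16) = 4, while -n + 7 = 4 — valid.

n = 3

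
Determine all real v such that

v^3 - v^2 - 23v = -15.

Rearrange: v^3 - v^2 - 23v + 15 = 0.
Possible rational roots are divisors of 15. Testing v = 5 gives 0, so (v - 5) is a factor.
Divide: v^3 - v^2 - 23v + 15 = (v - 5)(v^2 + 4v - 3).
Apply the quadratic formula to v^2 + 4v - 3 = 0: v = (-4 +/- sqrt(28))/2, i.e. v ~= 0.6458 or v ~= -4.6458.

v = -4.6458 or v = 0.6458 or v = 5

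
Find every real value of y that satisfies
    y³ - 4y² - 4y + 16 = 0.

y = -2 or y = 2 or y = 4

Possible rational roots are divisors of 16. Testing y = 4 gives 0, so (y - 4) is a factor.
Divide: y³ - 4y² - 4y + 16 = (y - 4)(y² - 4).
Factor the quadratic: y = 2 or y = -2.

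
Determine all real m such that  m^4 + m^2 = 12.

m = -1.7321 or m = 1.7321

Let u = m^2. The equation becomes u^2 + u - 12 = 0.
Factor: (u - 3)(u + 4) = 0, so u = 3 or u = -4.
m^2 = 3 gives m = +/-sqrt(3) ~= +/-1.7321.
m^2 = -4 < 0 has no real solution.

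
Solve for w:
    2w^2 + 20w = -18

w = -9 or w = -1

Bring every term to one side: 2w^2 + 20w + 18 = 0.
Factor: 2(w + 1)(w + 9) = 0.
So w = -1 or w = -9.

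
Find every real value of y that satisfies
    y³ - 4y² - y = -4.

Rearrange: y³ - 4y² - y + 4 = 0.
Possible rational roots are divisors of 4. Testing y = 1 gives 0, so (y - 1) is a factor.
Divide: y³ - 4y² - y + 4 = (y - 1)(y² - 3y - 4).
Factor the quadratic: y = 4 or y = -1.

y = -1 or y = 1 or y = 4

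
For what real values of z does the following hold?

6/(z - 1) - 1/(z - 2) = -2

z = -1.6375 or z = 2.1375

Multiply both sides by (z - 1)(z - 2):
6(z - 2) - (z - 1) = -2(z - 1)(z - 2).
Expand and collect terms: -2z² + z + 7 = 0.
By the quadratic formula, z = (-1 ± √57) / -4, so z ≈ -1.6375 or z ≈ 2.1375.
Neither value makes a denominator zero (z ≠ 1, z ≠ 2), so both are valid.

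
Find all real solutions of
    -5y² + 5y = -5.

y = -0.618 or y = 1.618

Rearrange to standard form: -5y² + 5y + 5 = 0.
Discriminant: (5)² − 4·(-5)·5 = 125.
Quadratic formula: y = (-5 ± √125) / (-10).
So y = 1/2 - √(5)/2 ≈ -0.618 or y = 1/2 + √(5)/2 ≈ 1.618.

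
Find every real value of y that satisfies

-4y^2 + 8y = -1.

y = -0.118 or y = 2.118

Rearrange to standard form: -4y^2 + 8y + 1 = 0.
Discriminant: (8)^2 - 4*(-4)*1 = 80.
Quadratic formula: y = (-8 +/- sqrt(80)) / (-8).
So y = 1 - sqrt(5)/2 ~= -0.118 or y = 1 + sqrt(5)/2 ~= 2.118.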